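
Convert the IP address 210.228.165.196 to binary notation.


210 = 11010010
228 = 11100100
165 = 10100101
196 = 11000100
Binary: 11010010.11100100.10100101.11000100


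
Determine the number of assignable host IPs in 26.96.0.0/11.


Host bits = 32 - 11 = 21
Total addresses = 2^21 = 2097152
Usable = total - 2 (network and broadcast)
Usable hosts: 2097150


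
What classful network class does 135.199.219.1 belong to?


First octet: 135
Binary: 10000111
10xxxxxx -> Class B (128-191)
Class B, default mask 255.255.0.0 (/16)


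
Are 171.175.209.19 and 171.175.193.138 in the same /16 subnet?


Mask: 255.255.0.0
171.175.209.19 AND mask = 171.175.0.0
171.175.193.138 AND mask = 171.175.0.0
Yes, same subnet (171.175.0.0)


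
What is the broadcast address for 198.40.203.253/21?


Network: 198.40.200.0/21
Host bits = 11
Set all host bits to 1:
Broadcast: 198.40.207.255


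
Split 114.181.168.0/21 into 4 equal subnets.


New prefix = 21 + 2 = 23
Each subnet has 512 addresses
  114.181.168.0/23
  114.181.170.0/23
  114.181.172.0/23
  114.181.174.0/23
Subnets: 114.181.168.0/23, 114.181.170.0/23, 114.181.172.0/23, 114.181.174.0/23


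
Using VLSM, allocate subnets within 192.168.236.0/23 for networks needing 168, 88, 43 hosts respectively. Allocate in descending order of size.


168 hosts -> /24 (254 usable): 192.168.236.0/24
88 hosts -> /25 (126 usable): 192.168.237.0/25
43 hosts -> /26 (62 usable): 192.168.237.128/26
Allocation: 192.168.236.0/24 (168 hosts, 254 usable); 192.168.237.0/25 (88 hosts, 126 usable); 192.168.237.128/26 (43 hosts, 62 usable)


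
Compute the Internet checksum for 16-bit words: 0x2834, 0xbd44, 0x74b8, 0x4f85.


Sum all words (with carry folding):
+ 0x2834 = 0x2834
+ 0xbd44 = 0xe578
+ 0x74b8 = 0x5a31
+ 0x4f85 = 0xa9b6
One's complement: ~0xa9b6
Checksum = 0x5649


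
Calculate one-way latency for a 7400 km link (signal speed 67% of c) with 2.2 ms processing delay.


Speed = 0.67 * 3e5 km/s = 201000 km/s
Propagation delay = 7400 / 201000 = 0.0368 s = 36.8159 ms
Processing delay = 2.2 ms
Total one-way latency = 39.0159 ms


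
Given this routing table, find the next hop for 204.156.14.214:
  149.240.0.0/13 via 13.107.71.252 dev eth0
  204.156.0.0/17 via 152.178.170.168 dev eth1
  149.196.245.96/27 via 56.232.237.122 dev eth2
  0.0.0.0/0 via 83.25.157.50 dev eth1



Longest prefix match for 204.156.14.214:
  /13 149.240.0.0: no
  /17 204.156.0.0: MATCH
  /27 149.196.245.96: no
  /0 0.0.0.0: MATCH
Selected: next-hop 152.178.170.168 via eth1 (matched /17)


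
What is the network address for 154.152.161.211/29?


IP:   10011010.10011000.10100001.11010011
Mask: 11111111.11111111.11111111.11111000
AND operation:
Net:  10011010.10011000.10100001.11010000
Network: 154.152.161.208/29


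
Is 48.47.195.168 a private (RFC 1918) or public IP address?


RFC 1918 private ranges:
  10.0.0.0/8 (10.0.0.0 - 10.255.255.255)
  172.16.0.0/12 (172.16.0.0 - 172.31.255.255)
  192.168.0.0/16 (192.168.0.0 - 192.168.255.255)
Public (not in any RFC 1918 range)


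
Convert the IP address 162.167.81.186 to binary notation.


162 = 10100010
167 = 10100111
81 = 01010001
186 = 10111010
Binary: 10100010.10100111.01010001.10111010


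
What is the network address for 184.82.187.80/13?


IP:   10111000.01010010.10111011.01010000
Mask: 11111111.11111000.00000000.00000000
AND operation:
Net:  10111000.01010000.00000000.00000000
Network: 184.80.0.0/13


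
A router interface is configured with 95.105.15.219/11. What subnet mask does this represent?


/11 means 11 network bits, 21 host bits
Binary: 11111111111000000000000000000000
Mask: 255.224.0.0


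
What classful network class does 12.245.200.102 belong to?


First octet: 12
Binary: 00001100
0xxxxxxx -> Class A (1-126)
Class A, default mask 255.0.0.0 (/8)


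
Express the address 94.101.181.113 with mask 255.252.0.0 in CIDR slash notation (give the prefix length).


Binary: 11111111.11111100.00000000.00000000
Count leading 1s
Prefix: /14


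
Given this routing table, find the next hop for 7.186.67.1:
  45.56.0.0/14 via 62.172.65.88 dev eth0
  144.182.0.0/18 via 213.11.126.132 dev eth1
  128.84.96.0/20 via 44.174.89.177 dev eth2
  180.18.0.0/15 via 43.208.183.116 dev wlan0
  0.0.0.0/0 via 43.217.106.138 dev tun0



Longest prefix match for 7.186.67.1:
  /14 45.56.0.0: no
  /18 144.182.0.0: no
  /20 128.84.96.0: no
  /15 180.18.0.0: no
  /0 0.0.0.0: MATCH
Selected: next-hop 43.217.106.138 via tun0 (matched /0)


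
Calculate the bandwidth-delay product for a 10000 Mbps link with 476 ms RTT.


BDP = bandwidth * RTT
= 10000 Mbps * 476 ms
= 10000 * 1e6 * 476 / 1000 bits
= 4760000000 bits
= 595000000 bytes
= 581054.6875 KB
BDP = 4760000000 bits (595000000 bytes)


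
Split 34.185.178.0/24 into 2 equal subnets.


New prefix = 24 + 1 = 25
Each subnet has 128 addresses
  34.185.178.0/25
  34.185.178.128/25
Subnets: 34.185.178.0/25, 34.185.178.128/25


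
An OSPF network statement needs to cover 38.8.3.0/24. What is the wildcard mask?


Subnet mask: 255.255.255.0
Wildcard = 255.255.255.255 - subnet mask
255 - 255 = 0
255 - 255 = 0
255 - 255 = 0
255 - 0 = 255
Wildcard: 0.0.0.255


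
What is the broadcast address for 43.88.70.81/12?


Network: 43.80.0.0/12
Host bits = 20
Set all host bits to 1:
Broadcast: 43.95.255.255


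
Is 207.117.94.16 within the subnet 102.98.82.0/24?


Subnet network: 102.98.82.0
Test IP AND mask: 207.117.94.0
No, 207.117.94.16 is not in 102.98.82.0/24


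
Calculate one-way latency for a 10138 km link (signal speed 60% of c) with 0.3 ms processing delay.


Speed = 0.6 * 3e5 km/s = 180000 km/s
Propagation delay = 10138 / 180000 = 0.0563 s = 56.3222 ms
Processing delay = 0.3 ms
Total one-way latency = 56.6222 ms


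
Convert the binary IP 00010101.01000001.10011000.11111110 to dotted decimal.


00010101 = 21
01000001 = 65
10011000 = 152
11111110 = 254
IP: 21.65.152.254


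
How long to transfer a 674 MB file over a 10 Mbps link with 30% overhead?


Effective throughput = 10 * (1 - 30/100) = 7 Mbps
File size in Mb = 674 * 8 = 5392 Mb
Time = 5392 / 7
Time = 770.2857 seconds


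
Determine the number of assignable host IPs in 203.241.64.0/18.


Host bits = 32 - 18 = 14
Total addresses = 2^14 = 16384
Usable = total - 2 (network and broadcast)
Usable hosts: 16382


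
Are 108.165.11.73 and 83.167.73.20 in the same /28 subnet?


Mask: 255.255.255.240
108.165.11.73 AND mask = 108.165.11.64
83.167.73.20 AND mask = 83.167.73.16
No, different subnets (108.165.11.64 vs 83.167.73.16)


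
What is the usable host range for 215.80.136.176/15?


Network: 215.80.0.0
Broadcast: 215.81.255.255
First usable = network + 1
Last usable = broadcast - 1
Range: 215.80.0.1 to 215.81.255.254


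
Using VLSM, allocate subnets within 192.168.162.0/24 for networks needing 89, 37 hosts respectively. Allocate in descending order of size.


89 hosts -> /25 (126 usable): 192.168.162.0/25
37 hosts -> /26 (62 usable): 192.168.162.128/26
Allocation: 192.168.162.0/25 (89 hosts, 126 usable); 192.168.162.128/26 (37 hosts, 62 usable)


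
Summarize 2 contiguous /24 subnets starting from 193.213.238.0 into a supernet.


Original prefix: /24
Number of subnets: 2 = 2^1
New prefix = 24 - 1 = 23
Supernet: 193.213.238.0/23


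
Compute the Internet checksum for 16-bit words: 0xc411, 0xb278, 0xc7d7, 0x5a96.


Sum all words (with carry folding):
+ 0xc411 = 0xc411
+ 0xb278 = 0x768a
+ 0xc7d7 = 0x3e62
+ 0x5a96 = 0x98f8
One's complement: ~0x98f8
Checksum = 0x6707


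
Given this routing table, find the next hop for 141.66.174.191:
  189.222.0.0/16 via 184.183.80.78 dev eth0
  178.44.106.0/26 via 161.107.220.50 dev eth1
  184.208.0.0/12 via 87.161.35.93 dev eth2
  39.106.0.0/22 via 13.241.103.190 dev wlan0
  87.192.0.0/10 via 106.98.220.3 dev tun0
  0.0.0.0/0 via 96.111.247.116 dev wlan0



Longest prefix match for 141.66.174.191:
  /16 189.222.0.0: no
  /26 178.44.106.0: no
  /12 184.208.0.0: no
  /22 39.106.0.0: no
  /10 87.192.0.0: no
  /0 0.0.0.0: MATCH
Selected: next-hop 96.111.247.116 via wlan0 (matched /0)


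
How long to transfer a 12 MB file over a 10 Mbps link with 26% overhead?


Effective throughput = 10 * (1 - 26/100) = 7.4 Mbps
File size in Mb = 12 * 8 = 96 Mb
Time = 96 / 7.4
Time = 12.973 seconds


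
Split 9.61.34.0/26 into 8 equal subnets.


New prefix = 26 + 3 = 29
Each subnet has 8 addresses
  9.61.34.0/29
  9.61.34.8/29
  9.61.34.16/29
  9.61.34.24/29
  9.61.34.32/29
  9.61.34.40/29
  9.61.34.48/29
  9.61.34.56/29
Subnets: 9.61.34.0/29, 9.61.34.8/29, 9.61.34.16/29, 9.61.34.24/29, 9.61.34.32/29, 9.61.34.40/29, 9.61.34.48/29, 9.61.34.56/29


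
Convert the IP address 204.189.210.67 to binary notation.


204 = 11001100
189 = 10111101
210 = 11010010
67 = 01000011
Binary: 11001100.10111101.11010010.01000011


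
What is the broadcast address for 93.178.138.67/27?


Network: 93.178.138.64/27
Host bits = 5
Set all host bits to 1:
Broadcast: 93.178.138.95


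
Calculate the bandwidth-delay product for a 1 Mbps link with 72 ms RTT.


BDP = bandwidth * RTT
= 1 Mbps * 72 ms
= 1 * 1e6 * 72 / 1000 bits
= 72000 bits
= 9000 bytes
= 8.7891 KB
BDP = 72000 bits (9000 bytes)


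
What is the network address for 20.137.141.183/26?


IP:   00010100.10001001.10001101.10110111
Mask: 11111111.11111111.11111111.11000000
AND operation:
Net:  00010100.10001001.10001101.10000000
Network: 20.137.141.128/26


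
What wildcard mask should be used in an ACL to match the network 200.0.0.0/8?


Subnet mask: 255.0.0.0
Wildcard = 255.255.255.255 - subnet mask
255 - 255 = 0
255 - 0 = 255
255 - 0 = 255
255 - 0 = 255
Wildcard: 0.255.255.255


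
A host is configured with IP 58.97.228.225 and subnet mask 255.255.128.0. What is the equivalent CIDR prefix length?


Binary: 11111111.11111111.10000000.00000000
Count leading 1s
Prefix: /17


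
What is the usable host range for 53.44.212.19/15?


Network: 53.44.0.0
Broadcast: 53.45.255.255
First usable = network + 1
Last usable = broadcast - 1
Range: 53.44.0.1 to 53.45.255.254


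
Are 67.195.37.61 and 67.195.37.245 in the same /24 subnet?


Mask: 255.255.255.0
67.195.37.61 AND mask = 67.195.37.0
67.195.37.245 AND mask = 67.195.37.0
Yes, same subnet (67.195.37.0)


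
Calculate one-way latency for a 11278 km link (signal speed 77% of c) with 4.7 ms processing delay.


Speed = 0.77 * 3e5 km/s = 231000 km/s
Propagation delay = 11278 / 231000 = 0.0488 s = 48.8225 ms
Processing delay = 4.7 ms
Total one-way latency = 53.5225 ms


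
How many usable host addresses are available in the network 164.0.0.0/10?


Host bits = 32 - 10 = 22
Total addresses = 2^22 = 4194304
Usable = total - 2 (network and broadcast)
Usable hosts: 4194302


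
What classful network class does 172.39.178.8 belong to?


First octet: 172
Binary: 10101100
10xxxxxx -> Class B (128-191)
Class B, default mask 255.255.0.0 (/16)


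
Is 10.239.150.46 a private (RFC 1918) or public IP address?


RFC 1918 private ranges:
  10.0.0.0/8 (10.0.0.0 - 10.255.255.255)
  172.16.0.0/12 (172.16.0.0 - 172.31.255.255)
  192.168.0.0/16 (192.168.0.0 - 192.168.255.255)
Private (in 10.0.0.0/8)


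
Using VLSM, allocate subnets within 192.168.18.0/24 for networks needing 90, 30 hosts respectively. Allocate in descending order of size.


90 hosts -> /25 (126 usable): 192.168.18.0/25
30 hosts -> /27 (30 usable): 192.168.18.128/27
Allocation: 192.168.18.0/25 (90 hosts, 126 usable); 192.168.18.128/27 (30 hosts, 30 usable)


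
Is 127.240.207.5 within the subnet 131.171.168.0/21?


Subnet network: 131.171.168.0
Test IP AND mask: 127.240.200.0
No, 127.240.207.5 is not in 131.171.168.0/21


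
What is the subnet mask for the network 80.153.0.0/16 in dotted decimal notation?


/16 means 16 network bits, 16 host bits
Binary: 11111111111111110000000000000000
Mask: 255.255.0.0


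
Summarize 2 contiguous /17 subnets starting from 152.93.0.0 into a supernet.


Original prefix: /17
Number of subnets: 2 = 2^1
New prefix = 17 - 1 = 16
Supernet: 152.93.0.0/16


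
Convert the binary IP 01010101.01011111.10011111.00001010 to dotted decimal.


01010101 = 85
01011111 = 95
10011111 = 159
00001010 = 10
IP: 85.95.159.10


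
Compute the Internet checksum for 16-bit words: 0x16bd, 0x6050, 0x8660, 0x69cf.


Sum all words (with carry folding):
+ 0x16bd = 0x16bd
+ 0x6050 = 0x770d
+ 0x8660 = 0xfd6d
+ 0x69cf = 0x673d
One's complement: ~0x673d
Checksum = 0x98c2


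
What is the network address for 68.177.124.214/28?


IP:   01000100.10110001.01111100.11010110
Mask: 11111111.11111111.11111111.11110000
AND operation:
Net:  01000100.10110001.01111100.11010000
Network: 68.177.124.208/28


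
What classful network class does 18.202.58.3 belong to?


First octet: 18
Binary: 00010010
0xxxxxxx -> Class A (1-126)
Class A, default mask 255.0.0.0 (/8)


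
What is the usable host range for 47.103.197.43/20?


Network: 47.103.192.0
Broadcast: 47.103.207.255
First usable = network + 1
Last usable = broadcast - 1
Range: 47.103.192.1 to 47.103.207.254


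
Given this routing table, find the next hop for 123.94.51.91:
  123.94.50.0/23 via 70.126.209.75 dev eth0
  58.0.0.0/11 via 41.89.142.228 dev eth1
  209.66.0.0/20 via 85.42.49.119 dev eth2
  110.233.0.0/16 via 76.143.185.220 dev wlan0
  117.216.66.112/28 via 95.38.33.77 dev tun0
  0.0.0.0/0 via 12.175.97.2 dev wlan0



Longest prefix match for 123.94.51.91:
  /23 123.94.50.0: MATCH
  /11 58.0.0.0: no
  /20 209.66.0.0: no
  /16 110.233.0.0: no
  /28 117.216.66.112: no
  /0 0.0.0.0: MATCH
Selected: next-hop 70.126.209.75 via eth0 (matched /23)


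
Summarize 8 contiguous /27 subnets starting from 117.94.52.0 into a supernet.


Original prefix: /27
Number of subnets: 8 = 2^3
New prefix = 27 - 3 = 24
Supernet: 117.94.52.0/24


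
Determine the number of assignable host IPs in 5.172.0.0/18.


Host bits = 32 - 18 = 14
Total addresses = 2^14 = 16384
Usable = total - 2 (network and broadcast)
Usable hosts: 16382


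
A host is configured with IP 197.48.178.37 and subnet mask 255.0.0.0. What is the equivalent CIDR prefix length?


Binary: 11111111.00000000.00000000.00000000
Count leading 1s
Prefix: /8


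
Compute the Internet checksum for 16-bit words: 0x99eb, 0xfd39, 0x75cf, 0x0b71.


Sum all words (with carry folding):
+ 0x99eb = 0x99eb
+ 0xfd39 = 0x9725
+ 0x75cf = 0x0cf5
+ 0x0b71 = 0x1866
One's complement: ~0x1866
Checksum = 0xe799


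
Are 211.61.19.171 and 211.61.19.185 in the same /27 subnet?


Mask: 255.255.255.224
211.61.19.171 AND mask = 211.61.19.160
211.61.19.185 AND mask = 211.61.19.160
Yes, same subnet (211.61.19.160)


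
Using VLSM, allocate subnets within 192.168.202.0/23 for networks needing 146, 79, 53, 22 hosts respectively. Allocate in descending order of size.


146 hosts -> /24 (254 usable): 192.168.202.0/24
79 hosts -> /25 (126 usable): 192.168.203.0/25
53 hosts -> /26 (62 usable): 192.168.203.128/26
22 hosts -> /27 (30 usable): 192.168.203.192/27
Allocation: 192.168.202.0/24 (146 hosts, 254 usable); 192.168.203.0/25 (79 hosts, 126 usable); 192.168.203.128/26 (53 hosts, 62 usable); 192.168.203.192/27 (22 hosts, 30 usable)


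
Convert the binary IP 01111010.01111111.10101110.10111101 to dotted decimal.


01111010 = 122
01111111 = 127
10101110 = 174
10111101 = 189
IP: 122.127.174.189


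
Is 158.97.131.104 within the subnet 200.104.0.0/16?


Subnet network: 200.104.0.0
Test IP AND mask: 158.97.0.0
No, 158.97.131.104 is not in 200.104.0.0/16


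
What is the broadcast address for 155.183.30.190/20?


Network: 155.183.16.0/20
Host bits = 12
Set all host bits to 1:
Broadcast: 155.183.31.255


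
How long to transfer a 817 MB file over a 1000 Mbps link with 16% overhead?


Effective throughput = 1000 * (1 - 16/100) = 840 Mbps
File size in Mb = 817 * 8 = 6536 Mb
Time = 6536 / 840
Time = 7.781 seconds


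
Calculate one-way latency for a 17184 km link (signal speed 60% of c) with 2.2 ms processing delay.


Speed = 0.6 * 3e5 km/s = 180000 km/s
Propagation delay = 17184 / 180000 = 0.0955 s = 95.4667 ms
Processing delay = 2.2 ms
Total one-way latency = 97.6667 ms


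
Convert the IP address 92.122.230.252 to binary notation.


92 = 01011100
122 = 01111010
230 = 11100110
252 = 11111100
Binary: 01011100.01111010.11100110.11111100


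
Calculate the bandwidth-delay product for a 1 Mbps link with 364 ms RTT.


BDP = bandwidth * RTT
= 1 Mbps * 364 ms
= 1 * 1e6 * 364 / 1000 bits
= 364000 bits
= 45500 bytes
= 44.4336 KB
BDP = 364000 bits (45500 bytes)


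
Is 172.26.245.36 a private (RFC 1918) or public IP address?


RFC 1918 private ranges:
  10.0.0.0/8 (10.0.0.0 - 10.255.255.255)
  172.16.0.0/12 (172.16.0.0 - 172.31.255.255)
  192.168.0.0/16 (192.168.0.0 - 192.168.255.255)
Private (in 172.16.0.0/12)


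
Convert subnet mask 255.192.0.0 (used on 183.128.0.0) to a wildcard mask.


Subnet mask: 255.192.0.0
Wildcard = 255.255.255.255 - subnet mask
255 - 255 = 0
255 - 192 = 63
255 - 0 = 255
255 - 0 = 255
Wildcard: 0.63.255.255


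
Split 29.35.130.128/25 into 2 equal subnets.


New prefix = 25 + 1 = 26
Each subnet has 64 addresses
  29.35.130.128/26
  29.35.130.192/26
Subnets: 29.35.130.128/26, 29.35.130.192/26


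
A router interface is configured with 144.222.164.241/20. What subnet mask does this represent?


/20 means 20 network bits, 12 host bits
Binary: 11111111111111111111000000000000
Mask: 255.255.240.0


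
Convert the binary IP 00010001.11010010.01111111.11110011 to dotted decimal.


00010001 = 17
11010010 = 210
01111111 = 127
11110011 = 243
IP: 17.210.127.243


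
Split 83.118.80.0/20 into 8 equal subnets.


New prefix = 20 + 3 = 23
Each subnet has 512 addresses
  83.118.80.0/23
  83.118.82.0/23
  83.118.84.0/23
  83.118.86.0/23
  83.118.88.0/23
  83.118.90.0/23
  83.118.92.0/23
  83.118.94.0/23
Subnets: 83.118.80.0/23, 83.118.82.0/23, 83.118.84.0/23, 83.118.86.0/23, 83.118.88.0/23, 83.118.90.0/23, 83.118.92.0/23, 83.118.94.0/23


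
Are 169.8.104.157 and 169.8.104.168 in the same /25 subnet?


Mask: 255.255.255.128
169.8.104.157 AND mask = 169.8.104.128
169.8.104.168 AND mask = 169.8.104.128
Yes, same subnet (169.8.104.128)


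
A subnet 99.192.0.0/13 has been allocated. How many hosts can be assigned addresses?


Host bits = 32 - 13 = 19
Total addresses = 2^19 = 524288
Usable = total - 2 (network and broadcast)
Usable hosts: 524286


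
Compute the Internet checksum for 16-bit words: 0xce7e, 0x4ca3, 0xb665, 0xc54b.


Sum all words (with carry folding):
+ 0xce7e = 0xce7e
+ 0x4ca3 = 0x1b22
+ 0xb665 = 0xd187
+ 0xc54b = 0x96d3
One's complement: ~0x96d3
Checksum = 0x692c


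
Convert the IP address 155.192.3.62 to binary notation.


155 = 10011011
192 = 11000000
3 = 00000011
62 = 00111110
Binary: 10011011.11000000.00000011.00111110


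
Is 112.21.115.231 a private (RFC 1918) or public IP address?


RFC 1918 private ranges:
  10.0.0.0/8 (10.0.0.0 - 10.255.255.255)
  172.16.0.0/12 (172.16.0.0 - 172.31.255.255)
  192.168.0.0/16 (192.168.0.0 - 192.168.255.255)
Public (not in any RFC 1918 range)


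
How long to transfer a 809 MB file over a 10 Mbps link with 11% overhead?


Effective throughput = 10 * (1 - 11/100) = 8.9 Mbps
File size in Mb = 809 * 8 = 6472 Mb
Time = 6472 / 8.9
Time = 727.191 seconds


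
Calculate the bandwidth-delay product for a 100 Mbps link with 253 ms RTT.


BDP = bandwidth * RTT
= 100 Mbps * 253 ms
= 100 * 1e6 * 253 / 1000 bits
= 25300000 bits
= 3162500 bytes
= 3088.3789 KB
BDP = 25300000 bits (3162500 bytes)


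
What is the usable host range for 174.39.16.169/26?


Network: 174.39.16.128
Broadcast: 174.39.16.191
First usable = network + 1
Last usable = broadcast - 1
Range: 174.39.16.129 to 174.39.16.190


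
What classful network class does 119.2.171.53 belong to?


First octet: 119
Binary: 01110111
0xxxxxxx -> Class A (1-126)
Class A, default mask 255.0.0.0 (/8)


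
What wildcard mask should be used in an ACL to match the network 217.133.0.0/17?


Subnet mask: 255.255.128.0
Wildcard = 255.255.255.255 - subnet mask
255 - 255 = 0
255 - 255 = 0
255 - 128 = 127
255 - 0 = 255
Wildcard: 0.0.127.255


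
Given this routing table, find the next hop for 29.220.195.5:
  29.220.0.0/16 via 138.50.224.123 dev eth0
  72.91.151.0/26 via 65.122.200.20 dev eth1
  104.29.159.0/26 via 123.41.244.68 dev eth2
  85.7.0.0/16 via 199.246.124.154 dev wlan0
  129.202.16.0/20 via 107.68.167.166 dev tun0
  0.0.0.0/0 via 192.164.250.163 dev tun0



Longest prefix match for 29.220.195.5:
  /16 29.220.0.0: MATCH
  /26 72.91.151.0: no
  /26 104.29.159.0: no
  /16 85.7.0.0: no
  /20 129.202.16.0: no
  /0 0.0.0.0: MATCH
Selected: next-hop 138.50.224.123 via eth0 (matched /16)


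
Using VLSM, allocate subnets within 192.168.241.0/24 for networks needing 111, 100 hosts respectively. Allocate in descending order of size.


111 hosts -> /25 (126 usable): 192.168.241.0/25
100 hosts -> /25 (126 usable): 192.168.241.128/25
Allocation: 192.168.241.0/25 (111 hosts, 126 usable); 192.168.241.128/25 (100 hosts, 126 usable)


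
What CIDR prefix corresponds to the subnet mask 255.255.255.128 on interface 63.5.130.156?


Binary: 11111111.11111111.11111111.10000000
Count leading 1s
Prefix: /25


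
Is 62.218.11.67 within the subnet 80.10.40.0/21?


Subnet network: 80.10.40.0
Test IP AND mask: 62.218.8.0
No, 62.218.11.67 is not in 80.10.40.0/21


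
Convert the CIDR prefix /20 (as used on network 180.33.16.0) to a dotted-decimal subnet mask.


/20 means 20 network bits, 12 host bits
Binary: 11111111111111111111000000000000
Mask: 255.255.240.0


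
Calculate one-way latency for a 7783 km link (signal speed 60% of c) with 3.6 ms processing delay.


Speed = 0.6 * 3e5 km/s = 180000 km/s
Propagation delay = 7783 / 180000 = 0.0432 s = 43.2389 ms
Processing delay = 3.6 ms
Total one-way latency = 46.8389 ms


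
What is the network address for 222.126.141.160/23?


IP:   11011110.01111110.10001101.10100000
Mask: 11111111.11111111.11111110.00000000
AND operation:
Net:  11011110.01111110.10001100.00000000
Network: 222.126.140.0/23


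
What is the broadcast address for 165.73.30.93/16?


Network: 165.73.0.0/16
Host bits = 16
Set all host bits to 1:
Broadcast: 165.73.255.255


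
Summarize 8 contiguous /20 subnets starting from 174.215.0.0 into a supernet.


Original prefix: /20
Number of subnets: 8 = 2^3
New prefix = 20 - 3 = 17
Supernet: 174.215.0.0/17


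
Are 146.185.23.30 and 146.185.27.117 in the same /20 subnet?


Mask: 255.255.240.0
146.185.23.30 AND mask = 146.185.16.0
146.185.27.117 AND mask = 146.185.16.0
Yes, same subnet (146.185.16.0)


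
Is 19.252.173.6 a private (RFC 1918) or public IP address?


RFC 1918 private ranges:
  10.0.0.0/8 (10.0.0.0 - 10.255.255.255)
  172.16.0.0/12 (172.16.0.0 - 172.31.255.255)
  192.168.0.0/16 (192.168.0.0 - 192.168.255.255)
Public (not in any RFC 1918 range)


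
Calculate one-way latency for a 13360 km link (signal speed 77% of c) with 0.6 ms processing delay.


Speed = 0.77 * 3e5 km/s = 231000 km/s
Propagation delay = 13360 / 231000 = 0.0578 s = 57.8355 ms
Processing delay = 0.6 ms
Total one-way latency = 58.4355 ms


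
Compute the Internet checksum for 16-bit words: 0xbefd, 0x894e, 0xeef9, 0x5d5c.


Sum all words (with carry folding):
+ 0xbefd = 0xbefd
+ 0x894e = 0x484c
+ 0xeef9 = 0x3746
+ 0x5d5c = 0x94a2
One's complement: ~0x94a2
Checksum = 0x6b5d


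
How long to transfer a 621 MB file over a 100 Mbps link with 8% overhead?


Effective throughput = 100 * (1 - 8/100) = 92 Mbps
File size in Mb = 621 * 8 = 4968 Mb
Time = 4968 / 92
Time = 54 seconds


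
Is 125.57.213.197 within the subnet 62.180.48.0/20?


Subnet network: 62.180.48.0
Test IP AND mask: 125.57.208.0
No, 125.57.213.197 is not in 62.180.48.0/20


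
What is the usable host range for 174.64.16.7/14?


Network: 174.64.0.0
Broadcast: 174.67.255.255
First usable = network + 1
Last usable = broadcast - 1
Range: 174.64.0.1 to 174.67.255.254


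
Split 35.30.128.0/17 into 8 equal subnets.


New prefix = 17 + 3 = 20
Each subnet has 4096 addresses
  35.30.128.0/20
  35.30.144.0/20
  35.30.160.0/20
  35.30.176.0/20
  35.30.192.0/20
  35.30.208.0/20
  35.30.224.0/20
  35.30.240.0/20
Subnets: 35.30.128.0/20, 35.30.144.0/20, 35.30.160.0/20, 35.30.176.0/20, 35.30.192.0/20, 35.30.208.0/20, 35.30.224.0/20, 35.30.240.0/20


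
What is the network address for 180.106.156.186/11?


IP:   10110100.01101010.10011100.10111010
Mask: 11111111.11100000.00000000.00000000
AND operation:
Net:  10110100.01100000.00000000.00000000
Network: 180.96.0.0/11


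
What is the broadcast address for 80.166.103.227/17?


Network: 80.166.0.0/17
Host bits = 15
Set all host bits to 1:
Broadcast: 80.166.127.255


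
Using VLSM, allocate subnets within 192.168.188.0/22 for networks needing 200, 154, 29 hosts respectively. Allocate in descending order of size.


200 hosts -> /24 (254 usable): 192.168.188.0/24
154 hosts -> /24 (254 usable): 192.168.189.0/24
29 hosts -> /27 (30 usable): 192.168.190.0/27
Allocation: 192.168.188.0/24 (200 hosts, 254 usable); 192.168.189.0/24 (154 hosts, 254 usable); 192.168.190.0/27 (29 hosts, 30 usable)


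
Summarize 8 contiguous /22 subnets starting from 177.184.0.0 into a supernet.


Original prefix: /22
Number of subnets: 8 = 2^3
New prefix = 22 - 3 = 19
Supernet: 177.184.0.0/19


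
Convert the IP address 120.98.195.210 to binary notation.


120 = 01111000
98 = 01100010
195 = 11000011
210 = 11010010
Binary: 01111000.01100010.11000011.11010010


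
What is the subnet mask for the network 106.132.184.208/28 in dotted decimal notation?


/28 means 28 network bits, 4 host bits
Binary: 11111111111111111111111111110000
Mask: 255.255.255.240


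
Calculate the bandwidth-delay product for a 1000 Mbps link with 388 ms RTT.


BDP = bandwidth * RTT
= 1000 Mbps * 388 ms
= 1000 * 1e6 * 388 / 1000 bits
= 388000000 bits
= 48500000 bytes
= 47363.2812 KB
BDP = 388000000 bits (48500000 bytes)


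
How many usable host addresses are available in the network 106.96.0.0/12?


Host bits = 32 - 12 = 20
Total addresses = 2^20 = 1048576
Usable = total - 2 (network and broadcast)
Usable hosts: 1048574


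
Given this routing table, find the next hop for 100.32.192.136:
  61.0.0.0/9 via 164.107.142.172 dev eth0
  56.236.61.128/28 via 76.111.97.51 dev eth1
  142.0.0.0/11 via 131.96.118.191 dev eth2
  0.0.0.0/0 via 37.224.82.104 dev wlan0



Longest prefix match for 100.32.192.136:
  /9 61.0.0.0: no
  /28 56.236.61.128: no
  /11 142.0.0.0: no
  /0 0.0.0.0: MATCH
Selected: next-hop 37.224.82.104 via wlan0 (matched /0)


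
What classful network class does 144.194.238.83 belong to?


First octet: 144
Binary: 10010000
10xxxxxx -> Class B (128-191)
Class B, default mask 255.255.0.0 (/16)


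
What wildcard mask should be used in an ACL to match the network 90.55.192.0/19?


Subnet mask: 255.255.224.0
Wildcard = 255.255.255.255 - subnet mask
255 - 255 = 0
255 - 255 = 0
255 - 224 = 31
255 - 0 = 255
Wildcard: 0.0.31.255


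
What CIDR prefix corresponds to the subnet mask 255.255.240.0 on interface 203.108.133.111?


Binary: 11111111.11111111.11110000.00000000
Count leading 1s
Prefix: /20


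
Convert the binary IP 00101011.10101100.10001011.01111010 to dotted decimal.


00101011 = 43
10101100 = 172
10001011 = 139
01111010 = 122
IP: 43.172.139.122


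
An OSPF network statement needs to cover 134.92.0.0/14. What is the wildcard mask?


Subnet mask: 255.252.0.0
Wildcard = 255.255.255.255 - subnet mask
255 - 255 = 0
255 - 252 = 3
255 - 0 = 255
255 - 0 = 255
Wildcard: 0.3.255.255


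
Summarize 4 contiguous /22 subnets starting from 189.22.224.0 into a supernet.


Original prefix: /22
Number of subnets: 4 = 2^2
New prefix = 22 - 2 = 20
Supernet: 189.22.224.0/20


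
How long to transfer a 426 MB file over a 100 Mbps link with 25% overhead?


Effective throughput = 100 * (1 - 25/100) = 75 Mbps
File size in Mb = 426 * 8 = 3408 Mb
Time = 3408 / 75
Time = 45.44 seconds


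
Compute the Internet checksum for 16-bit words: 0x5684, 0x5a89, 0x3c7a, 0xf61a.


Sum all words (with carry folding):
+ 0x5684 = 0x5684
+ 0x5a89 = 0xb10d
+ 0x3c7a = 0xed87
+ 0xf61a = 0xe3a2
One's complement: ~0xe3a2
Checksum = 0x1c5d


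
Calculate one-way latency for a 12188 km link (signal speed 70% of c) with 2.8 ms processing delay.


Speed = 0.7 * 3e5 km/s = 210000 km/s
Propagation delay = 12188 / 210000 = 0.058 s = 58.0381 ms
Processing delay = 2.8 ms
Total one-way latency = 60.8381 ms


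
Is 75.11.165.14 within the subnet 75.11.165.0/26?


Subnet network: 75.11.165.0
Test IP AND mask: 75.11.165.0
Yes, 75.11.165.14 is in 75.11.165.0/26


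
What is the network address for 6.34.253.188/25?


IP:   00000110.00100010.11111101.10111100
Mask: 11111111.11111111.11111111.10000000
AND operation:
Net:  00000110.00100010.11111101.10000000
Network: 6.34.253.128/25


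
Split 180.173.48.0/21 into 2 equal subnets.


New prefix = 21 + 1 = 22
Each subnet has 1024 addresses
  180.173.48.0/22
  180.173.52.0/22
Subnets: 180.173.48.0/22, 180.173.52.0/22


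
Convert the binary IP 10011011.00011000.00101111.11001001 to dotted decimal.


10011011 = 155
00011000 = 24
00101111 = 47
11001001 = 201
IP: 155.24.47.201


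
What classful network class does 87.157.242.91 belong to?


First octet: 87
Binary: 01010111
0xxxxxxx -> Class A (1-126)
Class A, default mask 255.0.0.0 (/8)


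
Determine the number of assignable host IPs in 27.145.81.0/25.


Host bits = 32 - 25 = 7
Total addresses = 2^7 = 128
Usable = total - 2 (network and broadcast)
Usable hosts: 126


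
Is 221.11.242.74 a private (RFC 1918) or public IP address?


RFC 1918 private ranges:
  10.0.0.0/8 (10.0.0.0 - 10.255.255.255)
  172.16.0.0/12 (172.16.0.0 - 172.31.255.255)
  192.168.0.0/16 (192.168.0.0 - 192.168.255.255)
Public (not in any RFC 1918 range)


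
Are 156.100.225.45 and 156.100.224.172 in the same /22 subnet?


Mask: 255.255.252.0
156.100.225.45 AND mask = 156.100.224.0
156.100.224.172 AND mask = 156.100.224.0
Yes, same subnet (156.100.224.0)


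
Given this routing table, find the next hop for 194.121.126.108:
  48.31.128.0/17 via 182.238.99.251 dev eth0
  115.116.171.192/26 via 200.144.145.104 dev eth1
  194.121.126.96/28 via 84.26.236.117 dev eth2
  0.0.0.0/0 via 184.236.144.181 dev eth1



Longest prefix match for 194.121.126.108:
  /17 48.31.128.0: no
  /26 115.116.171.192: no
  /28 194.121.126.96: MATCH
  /0 0.0.0.0: MATCH
Selected: next-hop 84.26.236.117 via eth2 (matched /28)


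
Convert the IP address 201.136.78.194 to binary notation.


201 = 11001001
136 = 10001000
78 = 01001110
194 = 11000010
Binary: 11001001.10001000.01001110.11000010


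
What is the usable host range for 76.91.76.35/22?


Network: 76.91.76.0
Broadcast: 76.91.79.255
First usable = network + 1
Last usable = broadcast - 1
Range: 76.91.76.1 to 76.91.79.254


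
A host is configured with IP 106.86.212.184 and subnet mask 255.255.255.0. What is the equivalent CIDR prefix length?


Binary: 11111111.11111111.11111111.00000000
Count leading 1s
Prefix: /24


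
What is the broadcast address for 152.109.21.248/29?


Network: 152.109.21.248/29
Host bits = 3
Set all host bits to 1:
Broadcast: 152.109.21.255


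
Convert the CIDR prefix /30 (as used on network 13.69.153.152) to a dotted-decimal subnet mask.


/30 means 30 network bits, 2 host bits
Binary: 11111111111111111111111111111100
Mask: 255.255.255.252


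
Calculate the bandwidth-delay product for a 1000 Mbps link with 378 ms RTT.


BDP = bandwidth * RTT
= 1000 Mbps * 378 ms
= 1000 * 1e6 * 378 / 1000 bits
= 378000000 bits
= 47250000 bytes
= 46142.5781 KB
BDP = 378000000 bits (47250000 bytes)


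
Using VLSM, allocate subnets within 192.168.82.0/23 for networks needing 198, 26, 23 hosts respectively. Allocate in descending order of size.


198 hosts -> /24 (254 usable): 192.168.82.0/24
26 hosts -> /27 (30 usable): 192.168.83.0/27
23 hosts -> /27 (30 usable): 192.168.83.32/27
Allocation: 192.168.82.0/24 (198 hosts, 254 usable); 192.168.83.0/27 (26 hosts, 30 usable); 192.168.83.32/27 (23 hosts, 30 usable)


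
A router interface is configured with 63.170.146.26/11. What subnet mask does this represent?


/11 means 11 network bits, 21 host bits
Binary: 11111111111000000000000000000000
Mask: 255.224.0.0


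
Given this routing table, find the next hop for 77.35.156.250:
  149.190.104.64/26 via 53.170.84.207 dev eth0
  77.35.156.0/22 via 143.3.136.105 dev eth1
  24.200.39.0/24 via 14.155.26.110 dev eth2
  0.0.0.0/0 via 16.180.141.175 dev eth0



Longest prefix match for 77.35.156.250:
  /26 149.190.104.64: no
  /22 77.35.156.0: MATCH
  /24 24.200.39.0: no
  /0 0.0.0.0: MATCH
Selected: next-hop 143.3.136.105 via eth1 (matched /22)


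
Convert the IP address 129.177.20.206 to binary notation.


129 = 10000001
177 = 10110001
20 = 00010100
206 = 11001110
Binary: 10000001.10110001.00010100.11001110


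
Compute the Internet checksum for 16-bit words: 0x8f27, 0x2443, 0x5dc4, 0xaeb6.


Sum all words (with carry folding):
+ 0x8f27 = 0x8f27
+ 0x2443 = 0xb36a
+ 0x5dc4 = 0x112f
+ 0xaeb6 = 0xbfe5
One's complement: ~0xbfe5
Checksum = 0x401a


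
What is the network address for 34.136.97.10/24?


IP:   00100010.10001000.01100001.00001010
Mask: 11111111.11111111.11111111.00000000
AND operation:
Net:  00100010.10001000.01100001.00000000
Network: 34.136.97.0/24


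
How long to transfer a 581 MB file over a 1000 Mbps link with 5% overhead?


Effective throughput = 1000 * (1 - 5/100) = 950 Mbps
File size in Mb = 581 * 8 = 4648 Mb
Time = 4648 / 950
Time = 4.8926 seconds


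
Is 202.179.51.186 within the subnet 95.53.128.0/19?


Subnet network: 95.53.128.0
Test IP AND mask: 202.179.32.0
No, 202.179.51.186 is not in 95.53.128.0/19


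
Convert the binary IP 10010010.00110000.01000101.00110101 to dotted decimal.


10010010 = 146
00110000 = 48
01000101 = 69
00110101 = 53
IP: 146.48.69.53


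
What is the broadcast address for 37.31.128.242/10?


Network: 37.0.0.0/10
Host bits = 22
Set all host bits to 1:
Broadcast: 37.63.255.255


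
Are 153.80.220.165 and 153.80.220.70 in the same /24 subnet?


Mask: 255.255.255.0
153.80.220.165 AND mask = 153.80.220.0
153.80.220.70 AND mask = 153.80.220.0
Yes, same subnet (153.80.220.0)


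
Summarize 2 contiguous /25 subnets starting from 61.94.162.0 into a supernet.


Original prefix: /25
Number of subnets: 2 = 2^1
New prefix = 25 - 1 = 24
Supernet: 61.94.162.0/24


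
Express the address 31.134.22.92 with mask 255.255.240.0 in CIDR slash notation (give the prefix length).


Binary: 11111111.11111111.11110000.00000000
Count leading 1s
Prefix: /20


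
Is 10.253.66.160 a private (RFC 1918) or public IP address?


RFC 1918 private ranges:
  10.0.0.0/8 (10.0.0.0 - 10.255.255.255)
  172.16.0.0/12 (172.16.0.0 - 172.31.255.255)
  192.168.0.0/16 (192.168.0.0 - 192.168.255.255)
Private (in 10.0.0.0/8)


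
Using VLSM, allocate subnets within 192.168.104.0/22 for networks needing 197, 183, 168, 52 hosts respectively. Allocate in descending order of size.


197 hosts -> /24 (254 usable): 192.168.104.0/24
183 hosts -> /24 (254 usable): 192.168.105.0/24
168 hosts -> /24 (254 usable): 192.168.106.0/24
52 hosts -> /26 (62 usable): 192.168.107.0/26
Allocation: 192.168.104.0/24 (197 hosts, 254 usable); 192.168.105.0/24 (183 hosts, 254 usable); 192.168.106.0/24 (168 hosts, 254 usable); 192.168.107.0/26 (52 hosts, 62 usable)


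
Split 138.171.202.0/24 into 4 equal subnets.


New prefix = 24 + 2 = 26
Each subnet has 64 addresses
  138.171.202.0/26
  138.171.202.64/26
  138.171.202.128/26
  138.171.202.192/26
Subnets: 138.171.202.0/26, 138.171.202.64/26, 138.171.202.128/26, 138.171.202.192/26


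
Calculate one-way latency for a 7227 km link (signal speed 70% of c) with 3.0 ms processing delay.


Speed = 0.7 * 3e5 km/s = 210000 km/s
Propagation delay = 7227 / 210000 = 0.0344 s = 34.4143 ms
Processing delay = 3.0 ms
Total one-way latency = 37.4143 ms


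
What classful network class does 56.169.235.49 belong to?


First octet: 56
Binary: 00111000
0xxxxxxx -> Class A (1-126)
Class A, default mask 255.0.0.0 (/8)


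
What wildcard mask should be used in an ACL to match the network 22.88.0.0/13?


Subnet mask: 255.248.0.0
Wildcard = 255.255.255.255 - subnet mask
255 - 255 = 0
255 - 248 = 7
255 - 0 = 255
255 - 0 = 255
Wildcard: 0.7.255.255


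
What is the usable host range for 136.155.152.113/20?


Network: 136.155.144.0
Broadcast: 136.155.159.255
First usable = network + 1
Last usable = broadcast - 1
Range: 136.155.144.1 to 136.155.159.254


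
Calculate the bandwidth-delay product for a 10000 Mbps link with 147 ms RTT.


BDP = bandwidth * RTT
= 10000 Mbps * 147 ms
= 10000 * 1e6 * 147 / 1000 bits
= 1470000000 bits
= 183750000 bytes
= 179443.3594 KB
BDP = 1470000000 bits (183750000 bytes)


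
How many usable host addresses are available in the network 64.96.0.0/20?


Host bits = 32 - 20 = 12
Total addresses = 2^12 = 4096
Usable = total - 2 (network and broadcast)
Usable hosts: 4094


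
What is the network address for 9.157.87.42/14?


IP:   00001001.10011101.01010111.00101010
Mask: 11111111.11111100.00000000.00000000
AND operation:
Net:  00001001.10011100.00000000.00000000
Network: 9.156.0.0/14


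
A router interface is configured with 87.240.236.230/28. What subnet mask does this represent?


/28 means 28 network bits, 4 host bits
Binary: 11111111111111111111111111110000
Mask: 255.255.255.240


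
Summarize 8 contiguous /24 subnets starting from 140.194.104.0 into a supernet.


Original prefix: /24
Number of subnets: 8 = 2^3
New prefix = 24 - 3 = 21
Supernet: 140.194.104.0/21


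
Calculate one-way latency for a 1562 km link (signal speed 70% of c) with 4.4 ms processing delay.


Speed = 0.7 * 3e5 km/s = 210000 km/s
Propagation delay = 1562 / 210000 = 0.0074 s = 7.4381 ms
Processing delay = 4.4 ms
Total one-way latency = 11.8381 ms


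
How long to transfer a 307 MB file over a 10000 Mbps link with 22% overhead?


Effective throughput = 10000 * (1 - 22/100) = 7800 Mbps
File size in Mb = 307 * 8 = 2456 Mb
Time = 2456 / 7800
Time = 0.3149 seconds


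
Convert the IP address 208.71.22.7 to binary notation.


208 = 11010000
71 = 01000111
22 = 00010110
7 = 00000111
Binary: 11010000.01000111.00010110.00000111


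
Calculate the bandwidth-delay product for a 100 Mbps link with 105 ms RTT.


BDP = bandwidth * RTT
= 100 Mbps * 105 ms
= 100 * 1e6 * 105 / 1000 bits
= 10500000 bits
= 1312500 bytes
= 1281.7383 KB
BDP = 10500000 bits (1312500 bytes)


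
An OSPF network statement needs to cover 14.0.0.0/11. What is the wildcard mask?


Subnet mask: 255.224.0.0
Wildcard = 255.255.255.255 - subnet mask
255 - 255 = 0
255 - 224 = 31
255 - 0 = 255
255 - 0 = 255
Wildcard: 0.31.255.255


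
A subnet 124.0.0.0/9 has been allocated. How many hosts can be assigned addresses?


Host bits = 32 - 9 = 23
Total addresses = 2^23 = 8388608
Usable = total - 2 (network and broadcast)
Usable hosts: 8388606


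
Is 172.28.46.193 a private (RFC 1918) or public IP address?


RFC 1918 private ranges:
  10.0.0.0/8 (10.0.0.0 - 10.255.255.255)
  172.16.0.0/12 (172.16.0.0 - 172.31.255.255)
  192.168.0.0/16 (192.168.0.0 - 192.168.255.255)
Private (in 172.16.0.0/12)


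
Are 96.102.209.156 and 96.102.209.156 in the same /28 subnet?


Mask: 255.255.255.240
96.102.209.156 AND mask = 96.102.209.144
96.102.209.156 AND mask = 96.102.209.144
Yes, same subnet (96.102.209.144)
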